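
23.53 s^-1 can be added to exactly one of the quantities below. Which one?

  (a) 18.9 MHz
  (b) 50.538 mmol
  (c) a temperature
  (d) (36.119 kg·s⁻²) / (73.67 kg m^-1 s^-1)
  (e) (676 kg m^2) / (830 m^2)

(a)

Reference: s⁻¹.
Each option:
  (a) Hz = s⁻¹  ← same
  (b) mol
  (c) [temperature] = K
  (d) [kg·s⁻²] / [kg·m⁻¹·s⁻¹] = m·s⁻¹
  (e) [kg·m²] / [m²] = kg
Only (a) matches s⁻¹.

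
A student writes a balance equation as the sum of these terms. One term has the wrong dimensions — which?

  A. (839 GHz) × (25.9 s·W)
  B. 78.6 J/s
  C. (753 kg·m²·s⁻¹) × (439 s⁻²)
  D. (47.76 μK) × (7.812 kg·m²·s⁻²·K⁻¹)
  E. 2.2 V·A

Reduce each to base SI dimensions:
  A. [s⁻¹] · [kg·m²·s⁻²] = kg·m²·s⁻³
  B. J·s⁻¹ = N·m·s⁻¹ = kg·m²·s⁻³
  C. [kg·m²·s⁻¹] · [s⁻²] = kg·m²·s⁻³
  D. [K] · [kg·m²·s⁻²·K⁻¹] = kg·m²·s⁻²
  E. V·A = J·C⁻¹·A = kg·m²·s⁻³
All reduce to kg·m²·s⁻³ except D., which is kg·m²·s⁻².

D.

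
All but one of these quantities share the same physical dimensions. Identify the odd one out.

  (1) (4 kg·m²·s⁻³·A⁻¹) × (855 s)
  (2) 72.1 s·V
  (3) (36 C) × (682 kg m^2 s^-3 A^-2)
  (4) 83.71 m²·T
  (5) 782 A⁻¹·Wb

(5)

Dimensions:
  (1) [kg·m²·s⁻³·A⁻¹] · [s] = kg·m²·s⁻²·A⁻¹
  (2) V·s = J·C⁻¹·s = kg·m²·s⁻²·A⁻¹
  (3) [s·A] · [kg·m²·s⁻³·A⁻²] = kg·m²·s⁻²·A⁻¹
  (4) T·m² = Wb·m⁻²·m² = kg·m²·s⁻²·A⁻¹
  (5) Wb·A⁻¹ = V·s·A⁻¹ = kg·m²·s⁻²·A⁻²
All reduce to kg·m²·s⁻²·A⁻¹ except (5), which is kg·m²·s⁻²·A⁻².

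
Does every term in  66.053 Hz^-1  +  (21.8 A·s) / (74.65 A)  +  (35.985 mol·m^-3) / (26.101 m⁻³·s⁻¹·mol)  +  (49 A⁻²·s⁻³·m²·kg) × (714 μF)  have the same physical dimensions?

Work out the base dimensions of each:
  66.053 Hz^-1:  Hz⁻¹ = (s⁻¹)⁻¹ = s
  (21.8 A·s) / (74.65 A):  [s·A] / [A] = s
  (35.985 mol·m^-3) / (26.101 m⁻³·s⁻¹·mol):  [m⁻³·mol] / [m⁻³·s⁻¹·mol] = s
  (49 A⁻²·s⁻³·m²·kg) × (714 μF):  [kg·m²·s⁻³·A⁻²] · [kg⁻¹·m⁻²·s⁴·A²] = s
Every term reduces to s.

Yes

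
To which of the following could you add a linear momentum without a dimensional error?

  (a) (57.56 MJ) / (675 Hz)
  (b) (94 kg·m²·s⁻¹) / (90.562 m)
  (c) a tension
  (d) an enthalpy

Reference: [linear momentum] = kg·m·s⁻¹.
Each option:
  (a) [kg·m²·s⁻²] / [s⁻¹] = kg·m²·s⁻¹
  (b) [kg·m²·s⁻¹] / [m] = kg·m·s⁻¹  ← same
  (c) [tension] = kg·m·s⁻²
  (d) [enthalpy] = kg·m²·s⁻²
Only (b) matches kg·m·s⁻¹.

(b)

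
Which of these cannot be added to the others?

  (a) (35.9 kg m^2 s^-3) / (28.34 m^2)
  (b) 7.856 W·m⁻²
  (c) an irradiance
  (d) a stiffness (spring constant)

(d)

Work out the base dimensions of each:
  (a) [kg·m²·s⁻³] / [m²] = kg·s⁻³
  (b) W·m⁻² = J·s⁻¹·m⁻² = kg·s⁻³
  (c) [irradiance] = kg·s⁻³
  (d) [stiffness (spring constant)] = kg·s⁻²
All reduce to kg·s⁻³ except (d), which is kg·s⁻².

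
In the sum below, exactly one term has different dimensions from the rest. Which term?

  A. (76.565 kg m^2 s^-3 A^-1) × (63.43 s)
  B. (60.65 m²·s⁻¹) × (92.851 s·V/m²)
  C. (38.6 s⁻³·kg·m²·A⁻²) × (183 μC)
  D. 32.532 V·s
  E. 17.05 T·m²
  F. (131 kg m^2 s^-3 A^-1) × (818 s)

B.

Reduce each to base SI dimensions:
  A. [kg·m²·s⁻³·A⁻¹] · [s] = kg·m²·s⁻²·A⁻¹
  B. [m²·s⁻¹] · [kg·s⁻²·A⁻¹] = kg·m²·s⁻³·A⁻¹
  C. [kg·m²·s⁻³·A⁻²] · [s·A] = kg·m²·s⁻²·A⁻¹
  D. V·s = J·C⁻¹·s = kg·m²·s⁻²·A⁻¹
  E. T·m² = Wb·m⁻²·m² = kg·m²·s⁻²·A⁻¹
  F. [kg·m²·s⁻³·A⁻¹] · [s] = kg·m²·s⁻²·A⁻¹
All reduce to kg·m²·s⁻²·A⁻¹ except B., which is kg·m²·s⁻³·A⁻¹.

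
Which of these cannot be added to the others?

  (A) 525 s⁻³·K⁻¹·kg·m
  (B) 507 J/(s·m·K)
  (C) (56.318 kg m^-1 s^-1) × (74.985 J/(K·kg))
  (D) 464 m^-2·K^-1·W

(D)

Work out the base dimensions of each:
  (A) kg·m·s⁻³·K⁻¹
  (B) J·s⁻¹·m⁻¹·K⁻¹ = N·m·s⁻¹·m⁻¹·K⁻¹ = kg·m·s⁻³·K⁻¹
  (C) [kg·m⁻¹·s⁻¹] · [m²·s⁻²·K⁻¹] = kg·m·s⁻³·K⁻¹
  (D) W·m⁻²·K⁻¹ = J·s⁻¹·m⁻²·K⁻¹ = kg·s⁻³·K⁻¹
All reduce to kg·m·s⁻³·K⁻¹ except (D), which is kg·s⁻³·K⁻¹.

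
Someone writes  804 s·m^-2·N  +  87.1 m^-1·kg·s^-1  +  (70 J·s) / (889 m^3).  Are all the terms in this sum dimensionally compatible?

Yes

Expand each in SI base units:
  804 s·m^-2·N:  N·s·m⁻² = kg·m·s⁻²·s·m⁻² = kg·m⁻¹·s⁻¹
  87.1 m^-1·kg·s^-1:  kg·m⁻¹·s⁻¹
  (70 J·s) / (889 m^3):  [kg·m²·s⁻¹] / [m³] = kg·m⁻¹·s⁻¹
Every term reduces to kg·m⁻¹·s⁻¹.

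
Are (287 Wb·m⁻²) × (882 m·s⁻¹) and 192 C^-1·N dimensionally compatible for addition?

Yes

In SI base units:
  (287 Wb·m⁻²) × (882 m·s⁻¹):  [kg·s⁻²·A⁻¹] · [m·s⁻¹] = kg·m·s⁻³·A⁻¹
  192 C^-1·N:  N·C⁻¹ = kg·m·s⁻²·(s·A)⁻¹ = kg·m·s⁻³·A⁻¹
Both are kg·m·s⁻³·A⁻¹, so they have the same dimensions and can be added.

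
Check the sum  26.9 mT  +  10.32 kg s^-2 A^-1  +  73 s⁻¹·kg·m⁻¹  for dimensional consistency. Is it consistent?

Work out the base dimensions of each:
  26.9 mT:  T = Wb·m⁻² = kg·s⁻²·A⁻¹
  10.32 kg s^-2 A^-1:  kg·s⁻²·A⁻¹
  73 s⁻¹·kg·m⁻¹:  kg·m⁻¹·s⁻¹
The terms do not share a single dimension (kg·m⁻¹·s⁻¹ vs kg·s⁻²·A⁻¹).

No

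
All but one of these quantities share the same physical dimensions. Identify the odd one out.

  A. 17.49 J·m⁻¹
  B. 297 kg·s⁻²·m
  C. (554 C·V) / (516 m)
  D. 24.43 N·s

Expand each in SI base units:
  A. J·m⁻¹ = N·m·m⁻¹ = kg·m·s⁻²
  B. kg·m·s⁻²
  C. [kg·m²·s⁻²] / [m] = kg·m·s⁻²
  D. N·s = kg·m·s⁻²·s = kg·m·s⁻¹
All reduce to kg·m·s⁻² except D., which is kg·m·s⁻¹.

D.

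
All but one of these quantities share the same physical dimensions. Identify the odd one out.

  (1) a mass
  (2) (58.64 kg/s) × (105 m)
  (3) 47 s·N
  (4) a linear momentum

(1)

Work out the base dimensions of each:
  (1) [mass] = kg
  (2) [kg·s⁻¹] · [m] = kg·m·s⁻¹
  (3) N·s = kg·m·s⁻²·s = kg·m·s⁻¹
  (4) [linear momentum] = kg·m·s⁻¹
All reduce to kg·m·s⁻¹ except (1), which is kg.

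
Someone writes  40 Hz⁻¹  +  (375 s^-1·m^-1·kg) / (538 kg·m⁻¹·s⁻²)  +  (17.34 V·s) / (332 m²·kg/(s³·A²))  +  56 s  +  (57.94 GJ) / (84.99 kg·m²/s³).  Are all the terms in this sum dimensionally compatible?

No

Work out the base dimensions of each:
  40 Hz⁻¹:  Hz⁻¹ = (s⁻¹)⁻¹ = s
  (375 s^-1·m^-1·kg) / (538 kg·m⁻¹·s⁻²):  [kg·m⁻¹·s⁻¹] / [kg·m⁻¹·s⁻²] = s
  (17.34 V·s) / (332 m²·kg/(s³·A²)):  [kg·m²·s⁻²·A⁻¹] / [kg·m²·s⁻³·A⁻²] = s·A
  56 s:  s
  (57.94 GJ) / (84.99 kg·m²/s³):  [kg·m²·s⁻²] / [kg·m²·s⁻³] = s
The terms do not share a single dimension (s vs s·A).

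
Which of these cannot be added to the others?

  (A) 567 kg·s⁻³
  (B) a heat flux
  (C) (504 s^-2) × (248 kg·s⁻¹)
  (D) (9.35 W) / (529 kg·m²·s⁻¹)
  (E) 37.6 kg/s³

Work out the base dimensions of each:
  (A) kg·s⁻³
  (B) [heat flux] = kg·s⁻³
  (C) [s⁻²] · [kg·s⁻¹] = kg·s⁻³
  (D) [kg·m²·s⁻³] / [kg·m²·s⁻¹] = s⁻²
  (E) kg·s⁻³
All reduce to kg·s⁻³ except (D), which is s⁻².

(D)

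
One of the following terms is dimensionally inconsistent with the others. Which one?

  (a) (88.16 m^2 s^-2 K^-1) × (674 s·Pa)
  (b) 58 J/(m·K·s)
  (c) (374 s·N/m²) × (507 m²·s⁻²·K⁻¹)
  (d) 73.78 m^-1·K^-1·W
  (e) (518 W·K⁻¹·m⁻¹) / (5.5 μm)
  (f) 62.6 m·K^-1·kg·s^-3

(e)

Dimensions:
  (a) [m²·s⁻²·K⁻¹] · [kg·m⁻¹·s⁻¹] = kg·m·s⁻³·K⁻¹
  (b) J·s⁻¹·m⁻¹·K⁻¹ = N·m·s⁻¹·m⁻¹·K⁻¹ = kg·m·s⁻³·K⁻¹
  (c) [kg·m⁻¹·s⁻¹] · [m²·s⁻²·K⁻¹] = kg·m·s⁻³·K⁻¹
  (d) W·m⁻¹·K⁻¹ = J·s⁻¹·m⁻¹·K⁻¹ = kg·m·s⁻³·K⁻¹
  (e) [kg·m·s⁻³·K⁻¹] / [m] = kg·s⁻³·K⁻¹
  (f) kg·m·s⁻³·K⁻¹
All reduce to kg·m·s⁻³·K⁻¹ except (e), which is kg·s⁻³·K⁻¹.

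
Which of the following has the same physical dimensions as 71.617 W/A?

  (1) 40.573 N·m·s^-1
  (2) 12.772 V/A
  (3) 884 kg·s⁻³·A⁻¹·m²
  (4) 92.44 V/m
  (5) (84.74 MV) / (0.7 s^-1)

(3)

Reference: W·A⁻¹ = J·s⁻¹·A⁻¹ = kg·m²·s⁻³·A⁻¹.
Each option:
  (1) N·m·s⁻¹ = kg·m·s⁻²·m·s⁻¹ = kg·m²·s⁻³
  (2) V·A⁻¹ = J·C⁻¹·A⁻¹ = kg·m²·s⁻³·A⁻²
  (3) kg·m²·s⁻³·A⁻¹  ← same
  (4) V·m⁻¹ = J·C⁻¹·m⁻¹ = kg·m·s⁻³·A⁻¹
  (5) [kg·m²·s⁻³·A⁻¹] / [s⁻¹] = kg·m²·s⁻²·A⁻¹
Only (3) matches kg·m²·s⁻³·A⁻¹.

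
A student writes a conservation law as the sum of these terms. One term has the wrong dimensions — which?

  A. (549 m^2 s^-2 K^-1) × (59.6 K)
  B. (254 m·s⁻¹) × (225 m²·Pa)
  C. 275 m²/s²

B.

In SI base units:
  A. [m²·s⁻²·K⁻¹] · [K] = m²·s⁻²
  B. [m·s⁻¹] · [kg·m·s⁻²] = kg·m²·s⁻³
  C. m²·s⁻²
All reduce to m²·s⁻² except B., which is kg·m²·s⁻³.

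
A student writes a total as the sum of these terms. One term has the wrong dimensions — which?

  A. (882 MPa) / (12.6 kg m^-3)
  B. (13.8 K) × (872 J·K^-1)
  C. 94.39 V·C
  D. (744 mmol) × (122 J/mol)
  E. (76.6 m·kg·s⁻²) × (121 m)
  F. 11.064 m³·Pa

Work out the base dimensions of each:
  A. [kg·m⁻¹·s⁻²] / [kg·m⁻³] = m²·s⁻²
  B. [K] · [kg·m²·s⁻²·K⁻¹] = kg·m²·s⁻²
  C. C·V = s·A·J·C⁻¹ = kg·m²·s⁻²
  D. [mol] · [kg·m²·s⁻²·mol⁻¹] = kg·m²·s⁻²
  E. [kg·m·s⁻²] · [m] = kg·m²·s⁻²
  F. Pa·m³ = N·m⁻²·m³ = kg·m²·s⁻²
All reduce to kg·m²·s⁻² except A., which is m²·s⁻².

A.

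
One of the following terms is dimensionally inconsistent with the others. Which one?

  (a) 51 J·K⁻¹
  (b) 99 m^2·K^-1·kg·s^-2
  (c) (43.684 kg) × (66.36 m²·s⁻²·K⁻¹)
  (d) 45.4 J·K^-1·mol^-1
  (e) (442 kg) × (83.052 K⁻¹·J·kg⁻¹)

Expand each in SI base units:
  (a) J·K⁻¹ = N·m·K⁻¹ = kg·m²·s⁻²·K⁻¹
  (b) kg·m²·s⁻²·K⁻¹
  (c) [kg] · [m²·s⁻²·K⁻¹] = kg·m²·s⁻²·K⁻¹
  (d) J·mol⁻¹·K⁻¹ = N·m·mol⁻¹·K⁻¹ = kg·m²·s⁻²·K⁻¹·mol⁻¹
  (e) [kg] · [m²·s⁻²·K⁻¹] = kg·m²·s⁻²·K⁻¹
All reduce to kg·m²·s⁻²·K⁻¹ except (d), which is kg·m²·s⁻²·K⁻¹·mol⁻¹.

(d)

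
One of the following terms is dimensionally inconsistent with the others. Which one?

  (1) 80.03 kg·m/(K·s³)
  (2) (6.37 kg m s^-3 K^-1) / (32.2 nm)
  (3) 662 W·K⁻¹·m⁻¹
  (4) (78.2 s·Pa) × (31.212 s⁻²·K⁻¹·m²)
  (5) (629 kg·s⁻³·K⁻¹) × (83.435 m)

(2)

Expand each in SI base units:
  (1) kg·m·s⁻³·K⁻¹
  (2) [kg·m·s⁻³·K⁻¹] / [m] = kg·s⁻³·K⁻¹
  (3) W·m⁻¹·K⁻¹ = J·s⁻¹·m⁻¹·K⁻¹ = kg·m·s⁻³·K⁻¹
  (4) [kg·m⁻¹·s⁻¹] · [m²·s⁻²·K⁻¹] = kg·m·s⁻³·K⁻¹
  (5) [kg·s⁻³·K⁻¹] · [m] = kg·m·s⁻³·K⁻¹
All reduce to kg·m·s⁻³·K⁻¹ except (2), which is kg·s⁻³·K⁻¹.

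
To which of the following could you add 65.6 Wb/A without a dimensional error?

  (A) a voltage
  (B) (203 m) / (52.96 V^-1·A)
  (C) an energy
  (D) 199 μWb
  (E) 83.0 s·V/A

Reference: Wb·A⁻¹ = V·s·A⁻¹ = kg·m²·s⁻²·A⁻².
Each option:
  (A) [voltage] = kg·m²·s⁻³·A⁻¹
  (B) [m] / [kg⁻¹·m⁻²·s³·A²] = kg·m³·s⁻³·A⁻²
  (C) [energy] = kg·m²·s⁻²
  (D) Wb = V·s = kg·m²·s⁻²·A⁻¹
  (E) V·s·A⁻¹ = J·C⁻¹·s·A⁻¹ = kg·m²·s⁻²·A⁻²  ← same
Only (E) matches kg·m²·s⁻²·A⁻².

(E)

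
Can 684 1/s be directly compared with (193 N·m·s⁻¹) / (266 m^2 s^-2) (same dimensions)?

Reduce each to base SI dimensions:
  684 1/s:  s⁻¹
  (193 N·m·s⁻¹) / (266 m^2 s^-2):  [kg·m²·s⁻³] / [m²·s⁻²] = kg·s⁻¹
s⁻¹ ≠ kg·s⁻¹, so they cannot be added.

No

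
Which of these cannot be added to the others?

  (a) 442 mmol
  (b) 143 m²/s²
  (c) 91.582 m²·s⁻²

(a)

In SI base units:
  (a) mol
  (b) m²·s⁻²
  (c) m²·s⁻²
All reduce to m²·s⁻² except (a), which is mol.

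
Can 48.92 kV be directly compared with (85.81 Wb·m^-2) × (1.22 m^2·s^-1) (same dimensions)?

Expand each in SI base units:
  48.92 kV:  V = J·C⁻¹ = kg·m²·s⁻³·A⁻¹
  (85.81 Wb·m^-2) × (1.22 m^2·s^-1):  [kg·s⁻²·A⁻¹] · [m²·s⁻¹] = kg·m²·s⁻³·A⁻¹
Both are kg·m²·s⁻³·A⁻¹, so they have the same dimensions and can be added.

Yes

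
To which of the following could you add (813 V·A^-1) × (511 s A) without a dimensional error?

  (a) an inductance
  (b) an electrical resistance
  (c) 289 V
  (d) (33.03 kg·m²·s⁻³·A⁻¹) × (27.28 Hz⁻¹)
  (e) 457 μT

(d)

Reference: [kg·m²·s⁻³·A⁻²] · [s·A] = kg·m²·s⁻²·A⁻¹.
Each option:
  (a) [inductance] = kg·m²·s⁻²·A⁻²
  (b) [electrical resistance] = kg·m²·s⁻³·A⁻²
  (c) V = J·C⁻¹ = kg·m²·s⁻³·A⁻¹
  (d) [kg·m²·s⁻³·A⁻¹] · [s] = kg·m²·s⁻²·A⁻¹  ← same
  (e) T = Wb·m⁻² = kg·s⁻²·A⁻¹
Only (d) matches kg·m²·s⁻²·A⁻¹.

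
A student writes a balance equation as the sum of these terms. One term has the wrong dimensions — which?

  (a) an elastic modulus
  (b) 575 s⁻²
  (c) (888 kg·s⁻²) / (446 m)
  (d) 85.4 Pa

(b)

In SI base units:
  (a) [elastic modulus] = kg·m⁻¹·s⁻²
  (b) s⁻²
  (c) [kg·s⁻²] / [m] = kg·m⁻¹·s⁻²
  (d) Pa = N·m⁻² = kg·m⁻¹·s⁻²
All reduce to kg·m⁻¹·s⁻² except (b), which is s⁻².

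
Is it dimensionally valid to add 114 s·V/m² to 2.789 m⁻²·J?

No

In SI base units:
  114 s·V/m²:  V·s·m⁻² = J·C⁻¹·s·m⁻² = kg·s⁻²·A⁻¹
  2.789 m⁻²·J:  J·m⁻² = N·m·m⁻² = kg·s⁻²
kg·s⁻²·A⁻¹ ≠ kg·s⁻², so they cannot be added.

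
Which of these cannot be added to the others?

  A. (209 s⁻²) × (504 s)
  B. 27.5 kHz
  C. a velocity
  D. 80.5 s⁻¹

Dimensions:
  A. [s⁻²] · [s] = s⁻¹
  B. Hz = s⁻¹
  C. [velocity] = m·s⁻¹
  D. s⁻¹
All reduce to s⁻¹ except C., which is m·s⁻¹.

C.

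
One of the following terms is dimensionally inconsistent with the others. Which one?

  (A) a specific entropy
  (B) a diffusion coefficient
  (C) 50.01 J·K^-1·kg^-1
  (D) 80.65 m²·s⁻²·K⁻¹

Dimensions:
  (A) [specific entropy] = m²·s⁻²·K⁻¹
  (B) [diffusion coefficient] = m²·s⁻¹
  (C) J·kg⁻¹·K⁻¹ = N·m·kg⁻¹·K⁻¹ = m²·s⁻²·K⁻¹
  (D) m²·s⁻²·K⁻¹
All reduce to m²·s⁻²·K⁻¹ except (B), which is m²·s⁻¹.

(B)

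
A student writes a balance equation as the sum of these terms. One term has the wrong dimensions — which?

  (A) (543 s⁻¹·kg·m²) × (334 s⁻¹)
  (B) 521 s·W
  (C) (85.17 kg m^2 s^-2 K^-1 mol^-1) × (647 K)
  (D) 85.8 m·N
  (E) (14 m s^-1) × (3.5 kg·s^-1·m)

Expand each in SI base units:
  (A) [kg·m²·s⁻¹] · [s⁻¹] = kg·m²·s⁻²
  (B) W·s = J·s⁻¹·s = kg·m²·s⁻²
  (C) [kg·m²·s⁻²·K⁻¹·mol⁻¹] · [K] = kg·m²·s⁻²·mol⁻¹
  (D) N·m = kg·m·s⁻²·m = kg·m²·s⁻²
  (E) [m·s⁻¹] · [kg·m·s⁻¹] = kg·m²·s⁻²
All reduce to kg·m²·s⁻² except (C), which is kg·m²·s⁻²·mol⁻¹.

(C)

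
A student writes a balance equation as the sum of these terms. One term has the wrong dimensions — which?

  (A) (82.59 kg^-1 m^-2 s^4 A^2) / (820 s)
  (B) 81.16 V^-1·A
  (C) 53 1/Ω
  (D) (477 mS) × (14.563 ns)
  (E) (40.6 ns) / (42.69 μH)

Reduce each to base SI dimensions:
  (A) [kg⁻¹·m⁻²·s⁴·A²] / [s] = kg⁻¹·m⁻²·s³·A²
  (B) A·V⁻¹ = A·(J·C⁻¹)⁻¹ = kg⁻¹·m⁻²·s³·A²
  (C) Ω⁻¹ = (V·A⁻¹)⁻¹ = kg⁻¹·m⁻²·s³·A²
  (D) [kg⁻¹·m⁻²·s³·A²] · [s] = kg⁻¹·m⁻²·s⁴·A²
  (E) [s] / [kg·m²·s⁻²·A⁻²] = kg⁻¹·m⁻²·s³·A²
All reduce to kg⁻¹·m⁻²·s³·A² except (D), which is kg⁻¹·m⁻²·s⁴·A².

(D)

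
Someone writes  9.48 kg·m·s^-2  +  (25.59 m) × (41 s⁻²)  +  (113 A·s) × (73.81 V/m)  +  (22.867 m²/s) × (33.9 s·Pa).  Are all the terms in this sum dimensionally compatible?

No

Expand each in SI base units:
  9.48 kg·m·s^-2:  kg·m·s⁻²
  (25.59 m) × (41 s⁻²):  [m] · [s⁻²] = m·s⁻²
  (113 A·s) × (73.81 V/m):  [s·A] · [kg·m·s⁻³·A⁻¹] = kg·m·s⁻²
  (22.867 m²/s) × (33.9 s·Pa):  [m²·s⁻¹] · [kg·m⁻¹·s⁻¹] = kg·m·s⁻²
The terms do not share a single dimension (kg·m·s⁻² vs m·s⁻²).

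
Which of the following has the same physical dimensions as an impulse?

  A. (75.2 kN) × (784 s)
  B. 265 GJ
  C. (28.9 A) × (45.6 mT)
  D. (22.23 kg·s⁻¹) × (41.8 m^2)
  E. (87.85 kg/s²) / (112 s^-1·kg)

A.

Reference: [impulse] = kg·m·s⁻¹.
Each option:
  A. [kg·m·s⁻²] · [s] = kg·m·s⁻¹  ← same
  B. J = N·m = kg·m²·s⁻²
  C. [A] · [kg·s⁻²·A⁻¹] = kg·s⁻²
  D. [kg·s⁻¹] · [m²] = kg·m²·s⁻¹
  E. [kg·s⁻²] / [kg·s⁻¹] = s⁻¹
Only A. matches kg·m·s⁻¹.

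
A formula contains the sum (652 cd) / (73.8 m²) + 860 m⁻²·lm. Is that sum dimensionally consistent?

Yes

In SI base units:
  (652 cd) / (73.8 m²):  [cd] / [m²] = m⁻²·cd
  860 m⁻²·lm:  lm·m⁻² = cd·m⁻² = m⁻²·cd
Both are m⁻²·cd, so they have the same dimensions and can be added.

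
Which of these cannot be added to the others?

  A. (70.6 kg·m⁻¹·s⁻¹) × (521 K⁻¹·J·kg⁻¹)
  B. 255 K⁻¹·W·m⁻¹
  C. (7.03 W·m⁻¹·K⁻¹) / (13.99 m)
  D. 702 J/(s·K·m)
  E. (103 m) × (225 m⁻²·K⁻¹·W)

C.

Dimensions:
  A. [kg·m⁻¹·s⁻¹] · [m²·s⁻²·K⁻¹] = kg·m·s⁻³·K⁻¹
  B. W·m⁻¹·K⁻¹ = J·s⁻¹·m⁻¹·K⁻¹ = kg·m·s⁻³·K⁻¹
  C. [kg·m·s⁻³·K⁻¹] / [m] = kg·s⁻³·K⁻¹
  D. J·s⁻¹·m⁻¹·K⁻¹ = N·m·s⁻¹·m⁻¹·K⁻¹ = kg·m·s⁻³·K⁻¹
  E. [m] · [kg·s⁻³·K⁻¹] = kg·m·s⁻³·K⁻¹
All reduce to kg·m·s⁻³·K⁻¹ except C., which is kg·s⁻³·K⁻¹.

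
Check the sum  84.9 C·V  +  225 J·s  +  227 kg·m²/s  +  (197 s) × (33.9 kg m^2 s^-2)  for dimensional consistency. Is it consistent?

Reduce each to base SI dimensions:
  84.9 C·V:  C·V = s·A·J·C⁻¹ = kg·m²·s⁻²
  225 J·s:  J·s = N·m·s = kg·m²·s⁻¹
  227 kg·m²/s:  kg·m²·s⁻¹
  (197 s) × (33.9 kg m^2 s^-2):  [s] · [kg·m²·s⁻²] = kg·m²·s⁻¹
The terms do not share a single dimension (kg·m²·s⁻² vs kg·m²·s⁻¹).

No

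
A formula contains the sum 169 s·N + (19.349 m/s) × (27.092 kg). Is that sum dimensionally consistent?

In SI base units:
  169 s·N:  N·s = kg·m·s⁻²·s = kg·m·s⁻¹
  (19.349 m/s) × (27.092 kg):  [m·s⁻¹] · [kg] = kg·m·s⁻¹
Both are kg·m·s⁻¹, so they have the same dimensions and can be added.

Yes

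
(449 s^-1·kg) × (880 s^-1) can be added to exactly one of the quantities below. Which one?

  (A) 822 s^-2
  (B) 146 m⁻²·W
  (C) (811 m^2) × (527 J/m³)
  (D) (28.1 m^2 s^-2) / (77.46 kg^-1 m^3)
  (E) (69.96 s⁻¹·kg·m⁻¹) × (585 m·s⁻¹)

Reference: [kg·s⁻¹] · [s⁻¹] = kg·s⁻².
Each option:
  (A) s⁻²
  (B) W·m⁻² = J·s⁻¹·m⁻² = kg·s⁻³
  (C) [m²] · [kg·m⁻¹·s⁻²] = kg·m·s⁻²
  (D) [m²·s⁻²] / [kg⁻¹·m³] = kg·m⁻¹·s⁻²
  (E) [kg·m⁻¹·s⁻¹] · [m·s⁻¹] = kg·s⁻²  ← same
Only (E) matches kg·s⁻².

(E)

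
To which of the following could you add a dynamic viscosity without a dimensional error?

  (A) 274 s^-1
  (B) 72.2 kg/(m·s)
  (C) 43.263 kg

(B)

Reference: [dynamic viscosity] = kg·m⁻¹·s⁻¹.
Each option:
  (A) s⁻¹
  (B) kg·m⁻¹·s⁻¹  ← same
  (C) kg
Only (B) matches kg·m⁻¹·s⁻¹.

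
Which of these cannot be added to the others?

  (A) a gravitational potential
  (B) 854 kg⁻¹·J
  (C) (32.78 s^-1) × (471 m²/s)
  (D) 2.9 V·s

(D)

Reduce each to base SI dimensions:
  (A) [gravitational potential] = m²·s⁻²
  (B) J·kg⁻¹ = N·m·kg⁻¹ = m²·s⁻²
  (C) [s⁻¹] · [m²·s⁻¹] = m²·s⁻²
  (D) V·s = J·C⁻¹·s = kg·m²·s⁻²·A⁻¹
All reduce to m²·s⁻² except (D), which is kg·m²·s⁻²·A⁻¹.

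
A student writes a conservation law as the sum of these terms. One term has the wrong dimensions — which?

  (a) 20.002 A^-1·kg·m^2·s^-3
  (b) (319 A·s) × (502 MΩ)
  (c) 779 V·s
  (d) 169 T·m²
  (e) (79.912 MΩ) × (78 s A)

(a)

Reduce each to base SI dimensions:
  (a) kg·m²·s⁻³·A⁻¹
  (b) [s·A] · [kg·m²·s⁻³·A⁻²] = kg·m²·s⁻²·A⁻¹
  (c) V·s = J·C⁻¹·s = kg·m²·s⁻²·A⁻¹
  (d) T·m² = Wb·m⁻²·m² = kg·m²·s⁻²·A⁻¹
  (e) [kg·m²·s⁻³·A⁻²] · [s·A] = kg·m²·s⁻²·A⁻¹
All reduce to kg·m²·s⁻²·A⁻¹ except (a), which is kg·m²·s⁻³·A⁻¹.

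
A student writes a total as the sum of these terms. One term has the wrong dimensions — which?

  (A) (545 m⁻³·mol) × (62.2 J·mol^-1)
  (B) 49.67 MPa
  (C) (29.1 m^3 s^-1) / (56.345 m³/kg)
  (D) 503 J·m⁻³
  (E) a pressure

Work out the base dimensions of each:
  (A) [m⁻³·mol] · [kg·m²·s⁻²·mol⁻¹] = kg·m⁻¹·s⁻²
  (B) Pa = N·m⁻² = kg·m⁻¹·s⁻²
  (C) [m³·s⁻¹] / [kg⁻¹·m³] = kg·s⁻¹
  (D) J·m⁻³ = N·m·m⁻³ = kg·m⁻¹·s⁻²
  (E) [pressure] = kg·m⁻¹·s⁻²
All reduce to kg·m⁻¹·s⁻² except (C), which is kg·s⁻¹.

(C)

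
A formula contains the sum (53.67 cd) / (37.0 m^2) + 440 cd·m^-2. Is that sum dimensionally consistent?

Work out the base dimensions of each:
  (53.67 cd) / (37.0 m^2):  [cd] / [m²] = m⁻²·cd
  440 cd·m^-2:  cd·m⁻² = m⁻²·cd
Both are m⁻²·cd, so they have the same dimensions and can be added.

Yes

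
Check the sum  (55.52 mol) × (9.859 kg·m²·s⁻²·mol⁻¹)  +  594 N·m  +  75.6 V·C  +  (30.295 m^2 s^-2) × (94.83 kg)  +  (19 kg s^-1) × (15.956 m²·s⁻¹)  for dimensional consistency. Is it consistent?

Work out the base dimensions of each:
  (55.52 mol) × (9.859 kg·m²·s⁻²·mol⁻¹):  [mol] · [kg·m²·s⁻²·mol⁻¹] = kg·m²·s⁻²
  594 N·m:  N·m = kg·m·s⁻²·m = kg·m²·s⁻²
  75.6 V·C:  C·V = s·A·J·C⁻¹ = kg·m²·s⁻²
  (30.295 m^2 s^-2) × (94.83 kg):  [m²·s⁻²] · [kg] = kg·m²·s⁻²
  (19 kg s^-1) × (15.956 m²·s⁻¹):  [kg·s⁻¹] · [m²·s⁻¹] = kg·m²·s⁻²
Every term reduces to kg·m²·s⁻².

Yes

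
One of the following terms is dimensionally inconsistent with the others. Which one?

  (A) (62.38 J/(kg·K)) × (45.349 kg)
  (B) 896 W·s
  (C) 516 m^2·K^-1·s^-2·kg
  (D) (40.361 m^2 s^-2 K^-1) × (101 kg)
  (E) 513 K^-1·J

(B)

In SI base units:
  (A) [m²·s⁻²·K⁻¹] · [kg] = kg·m²·s⁻²·K⁻¹
  (B) W·s = J·s⁻¹·s = kg·m²·s⁻²
  (C) kg·m²·s⁻²·K⁻¹
  (D) [m²·s⁻²·K⁻¹] · [kg] = kg·m²·s⁻²·K⁻¹
  (E) J·K⁻¹ = N·m·K⁻¹ = kg·m²·s⁻²·K⁻¹
All reduce to kg·m²·s⁻²·K⁻¹ except (B), which is kg·m²·s⁻².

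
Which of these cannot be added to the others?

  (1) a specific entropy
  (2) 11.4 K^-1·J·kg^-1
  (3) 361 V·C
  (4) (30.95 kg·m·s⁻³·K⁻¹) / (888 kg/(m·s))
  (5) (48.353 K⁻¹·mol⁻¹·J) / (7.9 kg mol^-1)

(3)

Work out the base dimensions of each:
  (1) [specific entropy] = m²·s⁻²·K⁻¹
  (2) J·kg⁻¹·K⁻¹ = N·m·kg⁻¹·K⁻¹ = m²·s⁻²·K⁻¹
  (3) C·V = s·A·J·C⁻¹ = kg·m²·s⁻²
  (4) [kg·m·s⁻³·K⁻¹] / [kg·m⁻¹·s⁻¹] = m²·s⁻²·K⁻¹
  (5) [kg·m²·s⁻²·K⁻¹·mol⁻¹] / [kg·mol⁻¹] = m²·s⁻²·K⁻¹
All reduce to m²·s⁻²·K⁻¹ except (3), which is kg·m²·s⁻².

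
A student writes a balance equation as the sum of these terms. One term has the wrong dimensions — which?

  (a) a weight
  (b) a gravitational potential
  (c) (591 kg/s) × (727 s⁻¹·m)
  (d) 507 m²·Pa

(b)

Reduce each to base SI dimensions:
  (a) [weight] = kg·m·s⁻²
  (b) [gravitational potential] = m²·s⁻²
  (c) [kg·s⁻¹] · [m·s⁻¹] = kg·m·s⁻²
  (d) Pa·m² = N·m⁻²·m² = kg·m·s⁻²
All reduce to kg·m·s⁻² except (b), which is m²·s⁻².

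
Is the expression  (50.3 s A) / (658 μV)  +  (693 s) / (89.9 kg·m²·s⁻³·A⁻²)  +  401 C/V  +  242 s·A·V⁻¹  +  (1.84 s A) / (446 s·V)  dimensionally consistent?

In SI base units:
  (50.3 s A) / (658 μV):  [s·A] / [kg·m²·s⁻³·A⁻¹] = kg⁻¹·m⁻²·s⁴·A²
  (693 s) / (89.9 kg·m²·s⁻³·A⁻²):  [s] / [kg·m²·s⁻³·A⁻²] = kg⁻¹·m⁻²·s⁴·A²
  401 C/V:  C·V⁻¹ = s·A·(J·C⁻¹)⁻¹ = kg⁻¹·m⁻²·s⁴·A²
  242 s·A·V⁻¹:  A·s·V⁻¹ = A·s·(J·C⁻¹)⁻¹ = kg⁻¹·m⁻²·s⁴·A²
  (1.84 s A) / (446 s·V):  [s·A] / [kg·m²·s⁻²·A⁻¹] = kg⁻¹·m⁻²·s³·A²
The terms do not share a single dimension (kg⁻¹·m⁻²·s³·A² vs kg⁻¹·m⁻²·s⁴·A²).

No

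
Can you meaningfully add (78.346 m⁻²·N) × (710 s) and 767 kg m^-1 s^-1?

In SI base units:
  (78.346 m⁻²·N) × (710 s):  [kg·m⁻¹·s⁻²] · [s] = kg·m⁻¹·s⁻¹
  767 kg m^-1 s^-1:  kg·m⁻¹·s⁻¹
Both are kg·m⁻¹·s⁻¹, so they have the same dimensions and can be added.

Yes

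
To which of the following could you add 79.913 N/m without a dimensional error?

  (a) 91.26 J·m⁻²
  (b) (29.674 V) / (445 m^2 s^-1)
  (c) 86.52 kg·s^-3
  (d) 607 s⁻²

Reference: N·m⁻¹ = kg·m·s⁻²·m⁻¹ = kg·s⁻².
Each option:
  (a) J·m⁻² = N·m·m⁻² = kg·s⁻²  ← same
  (b) [kg·m²·s⁻³·A⁻¹] / [m²·s⁻¹] = kg·s⁻²·A⁻¹
  (c) kg·s⁻³
  (d) s⁻²
Only (a) matches kg·s⁻².

(a)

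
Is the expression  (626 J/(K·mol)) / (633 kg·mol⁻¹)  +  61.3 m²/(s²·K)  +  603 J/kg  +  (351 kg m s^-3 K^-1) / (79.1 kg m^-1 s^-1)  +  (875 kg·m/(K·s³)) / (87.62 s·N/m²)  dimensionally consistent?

Expand each in SI base units:
  (626 J/(K·mol)) / (633 kg·mol⁻¹):  [kg·m²·s⁻²·K⁻¹·mol⁻¹] / [kg·mol⁻¹] = m²·s⁻²·K⁻¹
  61.3 m²/(s²·K):  m²·s⁻²·K⁻¹
  603 J/kg:  J·kg⁻¹ = N·m·kg⁻¹ = m²·s⁻²
  (351 kg m s^-3 K^-1) / (79.1 kg m^-1 s^-1):  [kg·m·s⁻³·K⁻¹] / [kg·m⁻¹·s⁻¹] = m²·s⁻²·K⁻¹
  (875 kg·m/(K·s³)) / (87.62 s·N/m²):  [kg·m·s⁻³·K⁻¹] / [kg·m⁻¹·s⁻¹] = m²·s⁻²·K⁻¹
The terms do not share a single dimension (m²·s⁻² vs m²·s⁻²·K⁻¹).

No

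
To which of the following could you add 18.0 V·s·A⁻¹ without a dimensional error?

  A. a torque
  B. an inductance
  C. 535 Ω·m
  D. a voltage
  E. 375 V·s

Reference: V·s·A⁻¹ = J·C⁻¹·s·A⁻¹ = kg·m²·s⁻²·A⁻².
Each option:
  A. [torque] = kg·m²·s⁻²
  B. [inductance] = kg·m²·s⁻²·A⁻²  ← same
  C. Ω·m = V·A⁻¹·m = kg·m³·s⁻³·A⁻²
  D. [voltage] = kg·m²·s⁻³·A⁻¹
  E. V·s = J·C⁻¹·s = kg·m²·s⁻²·A⁻¹
Only B. matches kg·m²·s⁻²·A⁻².

B.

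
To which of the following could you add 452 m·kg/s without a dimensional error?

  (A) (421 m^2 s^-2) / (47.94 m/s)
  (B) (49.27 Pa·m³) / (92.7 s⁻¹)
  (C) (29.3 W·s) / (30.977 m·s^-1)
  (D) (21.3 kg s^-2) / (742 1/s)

Reference: kg·m·s⁻¹.
Each option:
  (A) [m²·s⁻²] / [m·s⁻¹] = m·s⁻¹
  (B) [kg·m²·s⁻²] / [s⁻¹] = kg·m²·s⁻¹
  (C) [kg·m²·s⁻²] / [m·s⁻¹] = kg·m·s⁻¹  ← same
  (D) [kg·s⁻²] / [s⁻¹] = kg·s⁻¹
Only (C) matches kg·m·s⁻¹.

(C)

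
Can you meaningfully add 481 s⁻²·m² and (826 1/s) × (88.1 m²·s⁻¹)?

In SI base units:
  481 s⁻²·m²:  m²·s⁻²
  (826 1/s) × (88.1 m²·s⁻¹):  [s⁻¹] · [m²·s⁻¹] = m²·s⁻²
Both are m²·s⁻², so they have the same dimensions and can be added.

Yes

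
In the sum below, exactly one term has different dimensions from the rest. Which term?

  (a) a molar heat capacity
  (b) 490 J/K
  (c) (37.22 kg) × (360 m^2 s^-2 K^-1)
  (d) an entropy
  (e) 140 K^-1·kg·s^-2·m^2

(a)

Reduce each to base SI dimensions:
  (a) [molar heat capacity] = kg·m²·s⁻²·K⁻¹·mol⁻¹
  (b) J·K⁻¹ = N·m·K⁻¹ = kg·m²·s⁻²·K⁻¹
  (c) [kg] · [m²·s⁻²·K⁻¹] = kg·m²·s⁻²·K⁻¹
  (d) [entropy] = kg·m²·s⁻²·K⁻¹
  (e) kg·m²·s⁻²·K⁻¹
All reduce to kg·m²·s⁻²·K⁻¹ except (a), which is kg·m²·s⁻²·K⁻¹·mol⁻¹.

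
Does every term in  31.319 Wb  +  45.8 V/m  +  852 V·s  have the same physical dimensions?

No

In SI base units:
  31.319 Wb:  Wb = V·s = kg·m²·s⁻²·A⁻¹
  45.8 V/m:  V·m⁻¹ = J·C⁻¹·m⁻¹ = kg·m·s⁻³·A⁻¹
  852 V·s:  V·s = J·C⁻¹·s = kg·m²·s⁻²·A⁻¹
The terms do not share a single dimension (kg·m²·s⁻²·A⁻¹ vs kg·m·s⁻³·A⁻¹).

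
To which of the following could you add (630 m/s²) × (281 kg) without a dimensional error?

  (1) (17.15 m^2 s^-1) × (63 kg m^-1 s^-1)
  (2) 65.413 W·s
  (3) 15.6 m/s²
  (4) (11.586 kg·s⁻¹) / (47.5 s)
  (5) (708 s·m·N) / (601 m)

(1)

Reference: [m·s⁻²] · [kg] = kg·m·s⁻².
Each option:
  (1) [m²·s⁻¹] · [kg·m⁻¹·s⁻¹] = kg·m·s⁻²  ← same
  (2) W·s = J·s⁻¹·s = kg·m²·s⁻²
  (3) m·s⁻²
  (4) [kg·s⁻¹] / [s] = kg·s⁻²
  (5) [kg·m²·s⁻¹] / [m] = kg·m·s⁻¹
Only (1) matches kg·m·s⁻².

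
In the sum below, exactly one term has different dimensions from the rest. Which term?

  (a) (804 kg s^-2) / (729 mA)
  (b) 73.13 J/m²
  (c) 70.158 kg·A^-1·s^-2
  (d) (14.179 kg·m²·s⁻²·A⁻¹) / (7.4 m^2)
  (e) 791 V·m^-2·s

(b)

Dimensions:
  (a) [kg·s⁻²] / [A] = kg·s⁻²·A⁻¹
  (b) J·m⁻² = N·m·m⁻² = kg·s⁻²
  (c) kg·s⁻²·A⁻¹
  (d) [kg·m²·s⁻²·A⁻¹] / [m²] = kg·s⁻²·A⁻¹
  (e) V·s·m⁻² = J·C⁻¹·s·m⁻² = kg·s⁻²·A⁻¹
All reduce to kg·s⁻²·A⁻¹ except (b), which is kg·s⁻².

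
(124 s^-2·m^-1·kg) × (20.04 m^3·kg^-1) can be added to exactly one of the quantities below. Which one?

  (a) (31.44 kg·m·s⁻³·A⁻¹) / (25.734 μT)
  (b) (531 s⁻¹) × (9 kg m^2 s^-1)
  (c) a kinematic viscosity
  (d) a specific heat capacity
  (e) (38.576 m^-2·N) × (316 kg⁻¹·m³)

Reference: [kg·m⁻¹·s⁻²] · [kg⁻¹·m³] = m²·s⁻².
Each option:
  (a) [kg·m·s⁻³·A⁻¹] / [kg·s⁻²·A⁻¹] = m·s⁻¹
  (b) [s⁻¹] · [kg·m²·s⁻¹] = kg·m²·s⁻²
  (c) [kinematic viscosity] = m²·s⁻¹
  (d) [specific heat capacity] = m²·s⁻²·K⁻¹
  (e) [kg·m⁻¹·s⁻²] · [kg⁻¹·m³] = m²·s⁻²  ← same
Only (e) matches m²·s⁻².

(e)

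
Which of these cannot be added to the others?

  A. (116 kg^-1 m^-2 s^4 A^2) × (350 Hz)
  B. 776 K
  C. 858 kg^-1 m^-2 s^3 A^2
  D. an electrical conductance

Reduce each to base SI dimensions:
  A. [kg⁻¹·m⁻²·s⁴·A²] · [s⁻¹] = kg⁻¹·m⁻²·s³·A²
  B. K
  C. kg⁻¹·m⁻²·s³·A²
  D. [electrical conductance] = kg⁻¹·m⁻²·s³·A²
All reduce to kg⁻¹·m⁻²·s³·A² except B., which is K.

B.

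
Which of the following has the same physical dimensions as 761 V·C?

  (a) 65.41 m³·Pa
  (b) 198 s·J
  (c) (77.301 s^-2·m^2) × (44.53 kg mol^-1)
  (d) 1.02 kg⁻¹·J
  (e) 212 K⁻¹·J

Reference: C·V = s·A·J·C⁻¹ = kg·m²·s⁻².
Each option:
  (a) Pa·m³ = N·m⁻²·m³ = kg·m²·s⁻²  ← same
  (b) J·s = N·m·s = kg·m²·s⁻¹
  (c) [m²·s⁻²] · [kg·mol⁻¹] = kg·m²·s⁻²·mol⁻¹
  (d) J·kg⁻¹ = N·m·kg⁻¹ = m²·s⁻²
  (e) J·K⁻¹ = N·m·K⁻¹ = kg·m²·s⁻²·K⁻¹
Only (a) matches kg·m²·s⁻².

(a)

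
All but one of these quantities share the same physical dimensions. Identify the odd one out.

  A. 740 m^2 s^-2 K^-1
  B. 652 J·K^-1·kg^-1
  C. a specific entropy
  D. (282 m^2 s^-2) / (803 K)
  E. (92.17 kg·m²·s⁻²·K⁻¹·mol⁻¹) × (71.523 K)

E.

Dimensions:
  A. m²·s⁻²·K⁻¹
  B. J·kg⁻¹·K⁻¹ = N·m·kg⁻¹·K⁻¹ = m²·s⁻²·K⁻¹
  C. [specific entropy] = m²·s⁻²·K⁻¹
  D. [m²·s⁻²] / [K] = m²·s⁻²·K⁻¹
  E. [kg·m²·s⁻²·K⁻¹·mol⁻¹] · [K] = kg·m²·s⁻²·mol⁻¹
All reduce to m²·s⁻²·K⁻¹ except E., which is kg·m²·s⁻²·mol⁻¹.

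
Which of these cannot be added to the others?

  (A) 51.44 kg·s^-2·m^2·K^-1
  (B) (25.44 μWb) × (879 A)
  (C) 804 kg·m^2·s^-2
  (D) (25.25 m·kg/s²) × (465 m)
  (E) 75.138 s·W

Reduce each to base SI dimensions:
  (A) kg·m²·s⁻²·K⁻¹
  (B) [kg·m²·s⁻²·A⁻¹] · [A] = kg·m²·s⁻²
  (C) kg·m²·s⁻²
  (D) [kg·m·s⁻²] · [m] = kg·m²·s⁻²
  (E) W·s = J·s⁻¹·s = kg·m²·s⁻²
All reduce to kg·m²·s⁻² except (A), which is kg·m²·s⁻²·K⁻¹.

(A)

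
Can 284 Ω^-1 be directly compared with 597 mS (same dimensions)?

Work out the base dimensions of each:
  284 Ω^-1:  Ω⁻¹ = (V·A⁻¹)⁻¹ = kg⁻¹·m⁻²·s³·A²
  597 mS:  S = Ω⁻¹ = kg⁻¹·m⁻²·s³·A²
Both are kg⁻¹·m⁻²·s³·A², so they have the same dimensions and can be added.

Yes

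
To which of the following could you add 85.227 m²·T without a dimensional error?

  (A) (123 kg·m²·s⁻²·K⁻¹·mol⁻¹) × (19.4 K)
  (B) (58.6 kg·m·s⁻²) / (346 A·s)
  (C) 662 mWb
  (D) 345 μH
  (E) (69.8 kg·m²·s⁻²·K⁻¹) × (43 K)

(C)

Reference: T·m² = Wb·m⁻²·m² = kg·m²·s⁻²·A⁻¹.
Each option:
  (A) [kg·m²·s⁻²·K⁻¹·mol⁻¹] · [K] = kg·m²·s⁻²·mol⁻¹
  (B) [kg·m·s⁻²] / [s·A] = kg·m·s⁻³·A⁻¹
  (C) Wb = V·s = kg·m²·s⁻²·A⁻¹  ← same
  (D) H = V·s·A⁻¹ = kg·m²·s⁻²·A⁻²
  (E) [kg·m²·s⁻²·K⁻¹] · [K] = kg·m²·s⁻²
Only (C) matches kg·m²·s⁻²·A⁻¹.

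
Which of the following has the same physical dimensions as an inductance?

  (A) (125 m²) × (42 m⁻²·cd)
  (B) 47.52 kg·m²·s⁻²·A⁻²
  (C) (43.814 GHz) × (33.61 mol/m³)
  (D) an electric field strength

Reference: [inductance] = kg·m²·s⁻²·A⁻².
Each option:
  (A) [m²] · [m⁻²·cd] = cd
  (B) kg·m²·s⁻²·A⁻²  ← same
  (C) [s⁻¹] · [m⁻³·mol] = m⁻³·s⁻¹·mol
  (D) [electric field strength] = kg·m·s⁻³·A⁻¹
Only (B) matches kg·m²·s⁻²·A⁻².

(B)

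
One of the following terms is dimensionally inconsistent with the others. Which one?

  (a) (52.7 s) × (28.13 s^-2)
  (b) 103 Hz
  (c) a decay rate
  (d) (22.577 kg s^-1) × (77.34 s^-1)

(d)

Work out the base dimensions of each:
  (a) [s] · [s⁻²] = s⁻¹
  (b) Hz = s⁻¹
  (c) [decay rate] = s⁻¹
  (d) [kg·s⁻¹] · [s⁻¹] = kg·s⁻²
All reduce to s⁻¹ except (d), which is kg·s⁻².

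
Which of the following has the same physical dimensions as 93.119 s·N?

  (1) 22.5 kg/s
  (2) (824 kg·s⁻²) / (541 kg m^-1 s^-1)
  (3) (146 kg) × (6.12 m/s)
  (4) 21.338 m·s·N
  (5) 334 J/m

(3)

Reference: N·s = kg·m·s⁻²·s = kg·m·s⁻¹.
Each option:
  (1) kg·s⁻¹
  (2) [kg·s⁻²] / [kg·m⁻¹·s⁻¹] = m·s⁻¹
  (3) [kg] · [m·s⁻¹] = kg·m·s⁻¹  ← same
  (4) N·m·s = kg·m·s⁻²·m·s = kg·m²·s⁻¹
  (5) J·m⁻¹ = N·m·m⁻¹ = kg·m·s⁻²
Only (3) matches kg·m·s⁻¹.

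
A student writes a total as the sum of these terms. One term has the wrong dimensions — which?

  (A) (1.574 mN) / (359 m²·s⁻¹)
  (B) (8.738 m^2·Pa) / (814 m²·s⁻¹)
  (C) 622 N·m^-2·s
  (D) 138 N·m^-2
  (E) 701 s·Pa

(D)

Work out the base dimensions of each:
  (A) [kg·m·s⁻²] / [m²·s⁻¹] = kg·m⁻¹·s⁻¹
  (B) [kg·m·s⁻²] / [m²·s⁻¹] = kg·m⁻¹·s⁻¹
  (C) N·s·m⁻² = kg·m·s⁻²·s·m⁻² = kg·m⁻¹·s⁻¹
  (D) N·m⁻² = kg·m·s⁻²·m⁻² = kg·m⁻¹·s⁻²
  (E) Pa·s = N·m⁻²·s = kg·m⁻¹·s⁻¹
All reduce to kg·m⁻¹·s⁻¹ except (D), which is kg·m⁻¹·s⁻².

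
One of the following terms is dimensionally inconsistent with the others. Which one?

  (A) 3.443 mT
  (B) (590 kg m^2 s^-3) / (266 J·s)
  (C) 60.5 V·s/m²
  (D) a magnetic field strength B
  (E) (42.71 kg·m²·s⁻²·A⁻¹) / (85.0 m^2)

Work out the base dimensions of each:
  (A) T = Wb·m⁻² = kg·s⁻²·A⁻¹
  (B) [kg·m²·s⁻³] / [kg·m²·s⁻¹] = s⁻²
  (C) V·s·m⁻² = J·C⁻¹·s·m⁻² = kg·s⁻²·A⁻¹
  (D) [magnetic field strength B] = kg·s⁻²·A⁻¹
  (E) [kg·m²·s⁻²·A⁻¹] / [m²] = kg·s⁻²·A⁻¹
All reduce to kg·s⁻²·A⁻¹ except (B), which is s⁻².

(B)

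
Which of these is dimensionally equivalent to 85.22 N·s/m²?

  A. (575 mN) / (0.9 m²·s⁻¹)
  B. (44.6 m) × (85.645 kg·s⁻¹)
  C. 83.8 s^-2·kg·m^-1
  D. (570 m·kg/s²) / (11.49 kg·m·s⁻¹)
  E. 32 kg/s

Reference: N·s·m⁻² = kg·m·s⁻²·s·m⁻² = kg·m⁻¹·s⁻¹.
Each option:
  A. [kg·m·s⁻²] / [m²·s⁻¹] = kg·m⁻¹·s⁻¹  ← same
  B. [m] · [kg·s⁻¹] = kg·m·s⁻¹
  C. kg·m⁻¹·s⁻²
  D. [kg·m·s⁻²] / [kg·m·s⁻¹] = s⁻¹
  E. kg·s⁻¹
Only A. matches kg·m⁻¹·s⁻¹.

A.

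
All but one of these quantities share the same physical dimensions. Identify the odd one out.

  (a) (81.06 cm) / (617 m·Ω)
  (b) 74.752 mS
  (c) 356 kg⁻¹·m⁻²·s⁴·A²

(c)

Work out the base dimensions of each:
  (a) [m] / [kg·m³·s⁻³·A⁻²] = kg⁻¹·m⁻²·s³·A²
  (b) S = Ω⁻¹ = kg⁻¹·m⁻²·s³·A²
  (c) kg⁻¹·m⁻²·s⁴·A²
All reduce to kg⁻¹·m⁻²·s³·A² except (c), which is kg⁻¹·m⁻²·s⁴·A².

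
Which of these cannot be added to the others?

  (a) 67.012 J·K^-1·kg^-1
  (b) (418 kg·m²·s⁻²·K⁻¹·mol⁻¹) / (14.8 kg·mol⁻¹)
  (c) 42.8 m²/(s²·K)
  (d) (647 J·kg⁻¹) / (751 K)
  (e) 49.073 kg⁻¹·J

Expand each in SI base units:
  (a) J·kg⁻¹·K⁻¹ = N·m·kg⁻¹·K⁻¹ = m²·s⁻²·K⁻¹
  (b) [kg·m²·s⁻²·K⁻¹·mol⁻¹] / [kg·mol⁻¹] = m²·s⁻²·K⁻¹
  (c) m²·s⁻²·K⁻¹
  (d) [m²·s⁻²] / [K] = m²·s⁻²·K⁻¹
  (e) J·kg⁻¹ = N·m·kg⁻¹ = m²·s⁻²
All reduce to m²·s⁻²·K⁻¹ except (e), which is m²·s⁻².

(e)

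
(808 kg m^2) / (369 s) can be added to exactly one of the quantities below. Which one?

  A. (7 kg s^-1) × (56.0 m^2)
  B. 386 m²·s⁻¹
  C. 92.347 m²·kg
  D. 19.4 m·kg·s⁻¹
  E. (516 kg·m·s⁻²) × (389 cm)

Reference: [kg·m²] / [s] = kg·m²·s⁻¹.
Each option:
  A. [kg·s⁻¹] · [m²] = kg·m²·s⁻¹  ← same
  B. m²·s⁻¹
  C. kg·m²
  D. kg·m·s⁻¹
  E. [kg·m·s⁻²] · [m] = kg·m²·s⁻²
Only A. matches kg·m²·s⁻¹.

A.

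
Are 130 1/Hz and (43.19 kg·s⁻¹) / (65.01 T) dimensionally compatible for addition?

No

In SI base units:
  130 1/Hz:  Hz⁻¹ = (s⁻¹)⁻¹ = s
  (43.19 kg·s⁻¹) / (65.01 T):  [kg·s⁻¹] / [kg·s⁻²·A⁻¹] = s·A
s ≠ s·A, so they cannot be added.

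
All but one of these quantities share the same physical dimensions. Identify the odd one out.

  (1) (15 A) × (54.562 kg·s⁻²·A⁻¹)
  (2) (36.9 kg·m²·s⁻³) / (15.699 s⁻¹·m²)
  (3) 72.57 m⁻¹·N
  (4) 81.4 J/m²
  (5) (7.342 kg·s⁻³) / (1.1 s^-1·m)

Work out the base dimensions of each:
  (1) [A] · [kg·s⁻²·A⁻¹] = kg·s⁻²
  (2) [kg·m²·s⁻³] / [m²·s⁻¹] = kg·s⁻²
  (3) N·m⁻¹ = kg·m·s⁻²·m⁻¹ = kg·s⁻²
  (4) J·m⁻² = N·m·m⁻² = kg·s⁻²
  (5) [kg·s⁻³] / [m·s⁻¹] = kg·m⁻¹·s⁻²
All reduce to kg·s⁻² except (5), which is kg·m⁻¹·s⁻².

(5)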